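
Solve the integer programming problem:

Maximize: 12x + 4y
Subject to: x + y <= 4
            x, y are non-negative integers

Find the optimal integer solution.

Objective: 12x + 4y, constraint: x + y <= 4
Coefficient of x is 12 >= coefficient of y is 4, so allocate the entire budget to x.
Optimal: x = 4, y = 0, value = 48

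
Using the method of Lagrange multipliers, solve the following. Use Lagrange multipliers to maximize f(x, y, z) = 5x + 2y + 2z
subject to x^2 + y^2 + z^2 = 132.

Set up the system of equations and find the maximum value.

Lagrange conditions: 5 = 2*lambda*x, 2 = 2*lambda*y, 2 = 2*lambda*z
So x:5 = y:2 = z:2, i.e. x = 5t, y = 2t, z = 2t
Constraint: t^2*(5^2 + 2^2 + 2^2) = 132
  t^2 * 33 = 132  =>  t = sqrt(4)
Maximum = 5*5t + 2*2t + 2*2t = 33*sqrt(4) = 66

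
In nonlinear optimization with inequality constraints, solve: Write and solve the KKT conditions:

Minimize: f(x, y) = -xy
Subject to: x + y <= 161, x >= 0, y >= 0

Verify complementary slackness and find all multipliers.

Problem: min -xy s.t. x + y <= 161 (multiplier lambda), x >= 0 (mu_x), y >= 0 (mu_y)
KKT stationarity: -y + lambda - mu_x = 0, -x + lambda - mu_y = 0, with lambda, mu_x, mu_y >= 0
Complementary slackness: lambda*(x + y - 161) = 0, mu_x*x = 0, mu_y*y = 0
If lambda = 0: y = -mu_x <= 0 and x = -mu_y <= 0 force x = y = 0 with f = 0; but x = y = 161/2 is feasible with f = -25921/4 < 0, so this is not the minimum. Hence lambda > 0 and x + y = 161.
Try x > 0, y > 0 (so mu_x = mu_y = 0): y = lambda, x = lambda => x = y = lambda
x + y = 161 => 2*lambda = 161 => lambda = 161/2
x* = y* = 161/2 > 0, consistent with mu_x = mu_y = 0.
(Any feasible point with x = 0 or y = 0 has f = 0 > -25921/4, so the minimum is not on those boundaries.)
min(-xy) = -25921/4 (i.e. max xy = 25921/4)
Multipliers: lambda = 161/2, mu_x = 0, mu_y = 0
Complementary slackness: lambda*(x + y - 161) = 161/2*(161/2 + 161/2 - 161) = 0, mu_x*x = 0*161/2 = 0, mu_y*y = 0*161/2 = 0. Satisfied.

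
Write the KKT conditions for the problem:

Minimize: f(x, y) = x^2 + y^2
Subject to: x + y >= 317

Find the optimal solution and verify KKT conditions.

KKT conditions for min x^2 + y^2 s.t. x + y >= 317:
Stationarity: 2x = mu, 2y = mu
So x = y = mu/2.
Complementary slackness: mu*(x + y - 317) = 0
Primal feasibility: x + y >= 317; dual feasibility: mu >= 0
If mu = 0 then x = y = 0, but 0 + 0 < 317 is infeasible, so the constraint is active.
Constraint active: x + y = 2*(mu/2) = 317 => mu = 317
x = y = 317/2, f = 100489/2
Verify: stationarity 2*(317/2) = 317 = mu; primal 317/2 + 317/2 = 317 >= 317; dual mu = 317 >= 0; complementary slackness 317*(317 - 317) = 0. All KKT conditions hold.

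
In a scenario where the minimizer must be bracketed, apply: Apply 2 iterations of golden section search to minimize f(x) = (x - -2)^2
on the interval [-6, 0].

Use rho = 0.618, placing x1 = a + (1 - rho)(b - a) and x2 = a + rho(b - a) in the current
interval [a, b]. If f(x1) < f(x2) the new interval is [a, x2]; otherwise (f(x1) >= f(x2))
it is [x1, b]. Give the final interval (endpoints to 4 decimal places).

Golden section search for min of f(x) = (x - -2)^2 on [-6, 0].
Each step: x1 = a + (1 - rho)(b - a), x2 = a + rho(b - a); if f(x1) < f(x2) keep [a, x2], otherwise keep [x1, b].
Step 1: [-6.0000, 0.0000], x1=-3.7080 (f=2.9173), x2=-2.2920 (f=0.0853); f(x1) > f(x2) => keep [-3.7080, 0.0000]
Step 2: [-3.7080, 0.0000], x1=-2.2915 (f=0.0850), x2=-1.4165 (f=0.3405); f(x1) < f(x2) => keep [-3.7080, -1.4165]
Final interval: [-3.7080, -1.4165]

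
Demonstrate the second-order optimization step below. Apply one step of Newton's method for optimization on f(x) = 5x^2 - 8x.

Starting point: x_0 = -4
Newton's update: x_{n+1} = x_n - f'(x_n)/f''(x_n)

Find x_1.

f(x) = 5x^2 - 8x
f'(x) = 10x + (-8), f''(x) = 10
Newton step: x_1 = x_0 - f'(x_0)/f''(x_0)
f'(-4) = -48
x_1 = -4 - -48/10 = 4/5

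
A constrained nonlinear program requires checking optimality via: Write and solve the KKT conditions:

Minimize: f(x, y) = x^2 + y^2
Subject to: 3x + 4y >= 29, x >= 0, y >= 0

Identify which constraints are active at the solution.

KKT conditions for min x^2 + y^2 s.t. 3x + 4y >= 29, x >= 0, y >= 0:
Stationarity: 2x = mu*3 + mu_x, 2y = mu*4 + mu_y, with mu, mu_x, mu_y >= 0
Complementary slackness: mu*(3x + 4y - 29) = 0, mu_x*x = 0, mu_y*y = 0
(0, 0) is infeasible (3*0 + 4*0 < 29), so if mu = 0 stationarity would force x = mu_x/2 >= 0, y = mu_y/2 >= 0 with mu_x*x = mu_y*y = 0, i.e. x = y = 0: contradiction. Hence mu > 0 and 3x + 4y = 29 is active.
Try x > 0, y > 0 (so mu_x = mu_y = 0): x = 3*mu/2, y = 4*mu/2
Substitute: 3*(3*mu/2) + 4*(4*mu/2) = 29
  mu*25/2 = 29 => mu = 58/25
x* = 87/25 > 0, y* = 116/25 > 0, consistent with mu_x = mu_y = 0.
f is convex and the constraints are linear, so this KKT point is the global minimum.
f* = 841/25
Active constraints: 3x + 4y >= 29 (holds with equality, mu = 58/25 > 0); x >= 0 and y >= 0 are inactive (mu_x = mu_y = 0).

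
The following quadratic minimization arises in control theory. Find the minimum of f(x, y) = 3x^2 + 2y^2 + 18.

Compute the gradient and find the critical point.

f(x,y) = 3x^2 + 2y^2 + 18
df/dx = 6x + (0) = 0  =>  x = 0
df/dy = 4y + (0) = 0  =>  y = 0
f(0, 0) = 3*(0)^2 + 2*(0)^2 + 18 = 18
Hessian is diagonal with entries 6, 4 > 0, so this is a minimum.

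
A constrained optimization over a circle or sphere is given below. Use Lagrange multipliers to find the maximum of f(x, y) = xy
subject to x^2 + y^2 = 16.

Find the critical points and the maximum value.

Lagrange conditions: y = 2*lambda*x and x = 2*lambda*y
If x = 0 then y = 0, violating the constraint, so x, y != 0.
Dividing: y/x = x/y => x^2 = y^2 => y = x or y = -x
Constraint: 2x^2 = 16 => x^2 = 8 => x = +/-sqrt(8)
Critical points: (sqrt(8), sqrt(8)), (-sqrt(8), -sqrt(8)), (sqrt(8), -sqrt(8)), (-sqrt(8), sqrt(8))
  y = x:  xy = x^2 = 8  at (sqrt(8), sqrt(8)) and (-sqrt(8), -sqrt(8))
  y = -x: xy = -x^2 = -8 at (sqrt(8), -sqrt(8)) and (-sqrt(8), sqrt(8))
Maximum xy = 8 at (sqrt(8), sqrt(8)) and (-sqrt(8), -sqrt(8))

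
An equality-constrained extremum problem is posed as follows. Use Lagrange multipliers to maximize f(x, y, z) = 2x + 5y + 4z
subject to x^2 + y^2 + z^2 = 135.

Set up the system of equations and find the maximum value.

Lagrange conditions: 2 = 2*lambda*x, 5 = 2*lambda*y, 4 = 2*lambda*z
So x:2 = y:5 = z:4, i.e. x = 2t, y = 5t, z = 4t
Constraint: t^2*(2^2 + 5^2 + 4^2) = 135
  t^2 * 45 = 135  =>  t = sqrt(3)
Maximum = 2*2t + 5*5t + 4*4t = 45*sqrt(3) = sqrt(6075)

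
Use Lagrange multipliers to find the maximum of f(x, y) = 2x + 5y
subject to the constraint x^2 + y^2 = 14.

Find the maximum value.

Set up Lagrange conditions: grad f = lambda * grad g
  2 = 2*lambda*x
  5 = 2*lambda*y
From these: x/y = 2/5, so x = 2t, y = 5t for some t.
Substitute into constraint: (2t)^2 + (5t)^2 = 14
  t^2 * 29 = 14
  t = sqrt(14/29)
Maximum = 2*x + 5*y = (2^2 + 5^2)*t = 29 * sqrt(14/29) = sqrt(406)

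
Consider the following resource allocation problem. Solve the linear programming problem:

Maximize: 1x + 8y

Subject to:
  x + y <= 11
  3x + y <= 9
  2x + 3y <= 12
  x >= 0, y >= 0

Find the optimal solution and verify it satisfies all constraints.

Feasible vertices: (0, 0), (0, 4), (15/7, 18/7), (3, 0)
Objective 1x + 8y at each vertex:
  (0, 0): 0
  (0, 4): 32
  (15/7, 18/7): 159/7
  (3, 0): 3
Maximum is 32 at (0, 4).
Verify constraints at (x, y) = (0, 4):
  1*0 + 1*4 = 4 <= 11
  3*0 + 1*4 = 4 <= 9
  2*0 + 3*4 = 12 <= 12 (active)
  x = 0 >= 0, y = 4 >= 0. All constraints satisfied.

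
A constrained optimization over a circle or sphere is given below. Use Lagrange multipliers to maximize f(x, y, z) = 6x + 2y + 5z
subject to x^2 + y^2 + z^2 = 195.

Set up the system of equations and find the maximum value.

Lagrange conditions: 6 = 2*lambda*x, 2 = 2*lambda*y, 5 = 2*lambda*z
So x:6 = y:2 = z:5, i.e. x = 6t, y = 2t, z = 5t
Constraint: t^2*(6^2 + 2^2 + 5^2) = 195
  t^2 * 65 = 195  =>  t = sqrt(3)
Maximum = 6*6t + 2*2t + 5*5t = 65*sqrt(3) = sqrt(12675)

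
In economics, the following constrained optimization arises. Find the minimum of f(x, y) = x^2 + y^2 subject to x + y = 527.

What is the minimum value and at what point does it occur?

Substitute y = 527 - x into f(x,y) = x^2 + y^2:
g(x) = x^2 + (527 - x)^2 = 2x^2 - 1054x + 277729
g'(x) = 4x - 1054 = 0  =>  x = 527/2
y = 527 - 527/2 = 527/2
Minimum value = (527/2)^2 + (527/2)^2 = 277729/2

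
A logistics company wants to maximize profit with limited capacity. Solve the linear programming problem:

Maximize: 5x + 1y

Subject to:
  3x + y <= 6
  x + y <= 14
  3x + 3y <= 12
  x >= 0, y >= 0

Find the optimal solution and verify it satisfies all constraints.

Feasible vertices: (0, 0), (0, 4), (1, 3), (2, 0)
Objective 5x + 1y at each vertex:
  (0, 0): 0
  (0, 4): 4
  (1, 3): 8
  (2, 0): 10
Maximum is 10 at (2, 0).
Verify constraints at (x, y) = (2, 0):
  3*2 + 1*0 = 6 <= 6 (active)
  1*2 + 1*0 = 2 <= 14
  3*2 + 3*0 = 6 <= 12
  x = 2 >= 0, y = 0 >= 0. All constraints satisfied.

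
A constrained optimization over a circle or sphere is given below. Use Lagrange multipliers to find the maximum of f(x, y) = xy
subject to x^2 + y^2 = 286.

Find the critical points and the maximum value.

Lagrange conditions: y = 2*lambda*x and x = 2*lambda*y
If x = 0 then y = 0, violating the constraint, so x, y != 0.
Dividing: y/x = x/y => x^2 = y^2 => y = x or y = -x
Constraint: 2x^2 = 286 => x^2 = 143 => x = +/-sqrt(143)
Critical points: (sqrt(143), sqrt(143)), (-sqrt(143), -sqrt(143)), (sqrt(143), -sqrt(143)), (-sqrt(143), sqrt(143))
  y = x:  xy = x^2 = 143  at (sqrt(143), sqrt(143)) and (-sqrt(143), -sqrt(143))
  y = -x: xy = -x^2 = -143 at (sqrt(143), -sqrt(143)) and (-sqrt(143), sqrt(143))
Maximum xy = 143 at (sqrt(143), sqrt(143)) and (-sqrt(143), -sqrt(143))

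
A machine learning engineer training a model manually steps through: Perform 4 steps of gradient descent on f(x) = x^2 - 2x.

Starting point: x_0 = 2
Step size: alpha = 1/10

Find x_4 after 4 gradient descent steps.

f(x) = x^2 - 2x, f'(x) = 2x + (-2)
Step 1: f'(2) = 2, x_1 = 2 - 1/10 * 2 = 9/5
Step 2: f'(9/5) = 8/5, x_2 = 9/5 - 1/10 * 8/5 = 41/25
Step 3: f'(41/25) = 32/25, x_3 = 41/25 - 1/10 * 32/25 = 189/125
Step 4: f'(189/125) = 128/125, x_4 = 189/125 - 1/10 * 128/125 = 881/625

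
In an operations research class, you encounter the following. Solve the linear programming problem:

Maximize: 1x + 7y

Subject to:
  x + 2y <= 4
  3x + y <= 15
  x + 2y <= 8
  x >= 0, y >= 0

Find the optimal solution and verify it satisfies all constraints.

Feasible vertices: (0, 0), (0, 2), (4, 0)
Objective 1x + 7y at each vertex:
  (0, 0): 0
  (0, 2): 14
  (4, 0): 4
Maximum is 14 at (0, 2).
Verify constraints at (x, y) = (0, 2):
  1*0 + 2*2 = 4 <= 4 (active)
  3*0 + 1*2 = 2 <= 15
  1*0 + 2*2 = 4 <= 8
  x = 0 >= 0, y = 2 >= 0. All constraints satisfied.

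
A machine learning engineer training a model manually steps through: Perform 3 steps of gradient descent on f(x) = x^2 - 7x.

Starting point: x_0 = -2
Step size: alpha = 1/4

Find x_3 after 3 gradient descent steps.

f(x) = x^2 - 7x, f'(x) = 2x + (-7)
Step 1: f'(-2) = -11, x_1 = -2 - 1/4 * -11 = 3/4
Step 2: f'(3/4) = -11/2, x_2 = 3/4 - 1/4 * -11/2 = 17/8
Step 3: f'(17/8) = -11/4, x_3 = 17/8 - 1/4 * -11/4 = 45/16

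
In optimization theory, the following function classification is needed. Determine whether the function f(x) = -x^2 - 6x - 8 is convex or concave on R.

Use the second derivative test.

f(x) = -x^2 - 6x - 8
f'(x) = -2x - 6
f''(x) = -2
Since f''(x) = -2 < 0 for all x, f is concave on R.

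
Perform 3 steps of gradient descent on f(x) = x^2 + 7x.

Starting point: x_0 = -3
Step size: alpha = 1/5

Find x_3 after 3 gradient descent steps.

f(x) = x^2 + 7x, f'(x) = 2x + (7)
Step 1: f'(-3) = 1, x_1 = -3 - 1/5 * 1 = -16/5
Step 2: f'(-16/5) = 3/5, x_2 = -16/5 - 1/5 * 3/5 = -83/25
Step 3: f'(-83/25) = 9/25, x_3 = -83/25 - 1/5 * 9/25 = -424/125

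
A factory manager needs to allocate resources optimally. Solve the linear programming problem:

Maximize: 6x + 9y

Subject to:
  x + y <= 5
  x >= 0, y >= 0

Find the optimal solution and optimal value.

The feasible region has vertices at [(0, 0), (5, 0), (0, 5)].
Checking objective 6x + 9y at each vertex:
  (0, 0): 6*0 + 9*0 = 0
  (5, 0): 6*5 + 9*0 = 30
  (0, 5): 6*0 + 9*5 = 45
Maximum is 45 at (0, 5).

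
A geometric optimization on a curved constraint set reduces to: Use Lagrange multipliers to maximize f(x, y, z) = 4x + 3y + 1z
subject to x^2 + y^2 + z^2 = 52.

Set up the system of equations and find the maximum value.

Lagrange conditions: 4 = 2*lambda*x, 3 = 2*lambda*y, 1 = 2*lambda*z
So x:4 = y:3 = z:1, i.e. x = 4t, y = 3t, z = 1t
Constraint: t^2*(4^2 + 3^2 + 1^2) = 52
  t^2 * 26 = 52  =>  t = sqrt(2)
Maximum = 4*4t + 3*3t + 1*1t = 26*sqrt(2) = sqrt(1352)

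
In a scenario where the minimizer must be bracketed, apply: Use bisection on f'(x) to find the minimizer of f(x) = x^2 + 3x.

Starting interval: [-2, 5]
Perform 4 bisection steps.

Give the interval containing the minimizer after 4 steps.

Finding critical point of f(x) = x^2 + 3x using bisection on f'(x) = 2x + 3.
f'(x) = 0 when x = -3/2.
Starting interval: [-2, 5]
Step 1: mid = 3/2, f'(mid) = 6, new interval = [-2, 3/2]
Step 2: mid = -1/4, f'(mid) = 5/2, new interval = [-2, -1/4]
Step 3: mid = -9/8, f'(mid) = 3/4, new interval = [-2, -9/8]
Step 4: mid = -25/16, f'(mid) = -1/8, new interval = [-25/16, -9/8]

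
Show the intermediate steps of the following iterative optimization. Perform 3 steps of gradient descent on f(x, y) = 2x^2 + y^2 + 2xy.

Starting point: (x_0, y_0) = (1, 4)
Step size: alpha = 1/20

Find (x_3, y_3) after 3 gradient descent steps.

f(x,y) = 2x^2 + y^2 + 2xy
grad_x = 4x + 2y, grad_y = 2y + 2x
Step 1: grad = (12, 10), (2/5, 7/2)
Step 2: grad = (43/5, 39/5), (-3/100, 311/100)
Step 3: grad = (61/10, 154/25), (-67/200, 1401/500)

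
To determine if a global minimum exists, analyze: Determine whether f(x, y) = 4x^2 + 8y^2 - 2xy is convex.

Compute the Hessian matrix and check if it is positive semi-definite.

f(x,y) = 4x^2 + 8y^2 - 2xy
Hessian H = [[8, -2], [-2, 16]]
trace(H) = 24, det(H) = 124
Eigenvalues: (24 +/- sqrt(80)) / 2 = 16.47, 7.528
Since both eigenvalues > 0, f is convex.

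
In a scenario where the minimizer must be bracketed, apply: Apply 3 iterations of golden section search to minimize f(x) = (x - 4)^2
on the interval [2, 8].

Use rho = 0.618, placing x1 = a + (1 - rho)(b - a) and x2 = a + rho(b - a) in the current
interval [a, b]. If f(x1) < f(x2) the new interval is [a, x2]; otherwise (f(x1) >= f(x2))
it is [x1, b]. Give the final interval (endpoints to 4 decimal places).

Golden section search for min of f(x) = (x - 4)^2 on [2, 8].
Each step: x1 = a + (1 - rho)(b - a), x2 = a + rho(b - a); if f(x1) < f(x2) keep [a, x2], otherwise keep [x1, b].
Step 1: [2.0000, 8.0000], x1=4.2920 (f=0.0853), x2=5.7080 (f=2.9173); f(x1) < f(x2) => keep [2.0000, 5.7080]
Step 2: [2.0000, 5.7080], x1=3.4165 (f=0.3405), x2=4.2915 (f=0.0850); f(x1) > f(x2) => keep [3.4165, 5.7080]
Step 3: [3.4165, 5.7080], x1=4.2918 (f=0.0852), x2=4.8326 (f=0.6933); f(x1) < f(x2) => keep [3.4165, 4.8326]
Final interval: [3.4165, 4.8326]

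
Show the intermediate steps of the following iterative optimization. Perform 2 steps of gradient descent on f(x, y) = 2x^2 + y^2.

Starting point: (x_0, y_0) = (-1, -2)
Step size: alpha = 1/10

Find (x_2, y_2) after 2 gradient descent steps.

f(x,y) = 2x^2 + y^2
grad_x = 4x + 0y, grad_y = 2y + 0x
Step 1: grad = (-4, -4), (-3/5, -8/5)
Step 2: grad = (-12/5, -16/5), (-9/25, -32/25)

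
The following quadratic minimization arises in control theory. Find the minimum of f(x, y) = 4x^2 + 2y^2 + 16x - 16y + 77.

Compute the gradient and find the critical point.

f(x,y) = 4x^2 + 2y^2 + 16x - 16y + 77
df/dx = 8x + (16) = 0  =>  x = -2
df/dy = 4y + (-16) = 0  =>  y = 4
f(-2, 4) = 4*(-2)^2 + 2*(4)^2 + 16*(-2) + -16*(4) + 77 = 29
Hessian is diagonal with entries 8, 4 > 0, so this is a minimum.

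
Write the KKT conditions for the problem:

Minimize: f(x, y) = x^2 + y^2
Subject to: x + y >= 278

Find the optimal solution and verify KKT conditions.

KKT conditions for min x^2 + y^2 s.t. x + y >= 278:
Stationarity: 2x = mu, 2y = mu
So x = y = mu/2.
Complementary slackness: mu*(x + y - 278) = 0
Primal feasibility: x + y >= 278; dual feasibility: mu >= 0
If mu = 0 then x = y = 0, but 0 + 0 < 278 is infeasible, so the constraint is active.
Constraint active: x + y = 2*(mu/2) = 278 => mu = 278
x = y = 139, f = 38642
Verify: stationarity 2*139 = 278 = mu; primal 139 + 139 = 278 >= 278; dual mu = 278 >= 0; complementary slackness 278*(278 - 278) = 0. All KKT conditions hold.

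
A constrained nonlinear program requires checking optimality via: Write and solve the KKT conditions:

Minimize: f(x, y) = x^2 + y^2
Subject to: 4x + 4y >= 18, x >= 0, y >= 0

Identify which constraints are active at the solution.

KKT conditions for min x^2 + y^2 s.t. 4x + 4y >= 18, x >= 0, y >= 0:
Stationarity: 2x = mu*4 + mu_x, 2y = mu*4 + mu_y, with mu, mu_x, mu_y >= 0
Complementary slackness: mu*(4x + 4y - 18) = 0, mu_x*x = 0, mu_y*y = 0
(0, 0) is infeasible (4*0 + 4*0 < 18), so if mu = 0 stationarity would force x = mu_x/2 >= 0, y = mu_y/2 >= 0 with mu_x*x = mu_y*y = 0, i.e. x = y = 0: contradiction. Hence mu > 0 and 4x + 4y = 18 is active.
Try x > 0, y > 0 (so mu_x = mu_y = 0): x = 4*mu/2, y = 4*mu/2
Substitute: 4*(4*mu/2) + 4*(4*mu/2) = 18
  mu*32/2 = 18 => mu = 9/8
x* = 9/4 > 0, y* = 9/4 > 0, consistent with mu_x = mu_y = 0.
f is convex and the constraints are linear, so this KKT point is the global minimum.
f* = 81/8
Active constraints: 4x + 4y >= 18 (holds with equality, mu = 9/8 > 0); x >= 0 and y >= 0 are inactive (mu_x = mu_y = 0).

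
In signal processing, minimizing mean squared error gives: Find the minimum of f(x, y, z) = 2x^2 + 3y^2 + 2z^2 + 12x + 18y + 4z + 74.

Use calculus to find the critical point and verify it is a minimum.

f(x,y,z) = 2x^2 + 3y^2 + 2z^2 + 12x + 18y + 4z + 74
df/dx = 4x + (12) = 0 => x = -3
df/dy = 6y + (18) = 0 => y = -3
df/dz = 4z + (4) = 0 => z = -1
f(-3,-3,-1) = 2*(-3)^2 + 3*(-3)^2 + 2*(-1)^2 + 12*(-3) + 18*(-3) + 4*(-1) + 74 = 27
Hessian is diagonal with entries 4, 6, 4 > 0, confirmed minimum.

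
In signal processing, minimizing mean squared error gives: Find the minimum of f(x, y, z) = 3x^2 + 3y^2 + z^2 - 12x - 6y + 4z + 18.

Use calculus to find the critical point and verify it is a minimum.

f(x,y,z) = 3x^2 + 3y^2 + z^2 - 12x - 6y + 4z + 18
df/dx = 6x + (-12) = 0 => x = 2
df/dy = 6y + (-6) = 0 => y = 1
df/dz = 2z + (4) = 0 => z = -2
f(2,1,-2) = 3*(2)^2 + 3*(1)^2 + 1*(-2)^2 + -12*(2) + -6*(1) + 4*(-2) + 18 = -1
Hessian is diagonal with entries 6, 6, 2 > 0, confirmed minimum.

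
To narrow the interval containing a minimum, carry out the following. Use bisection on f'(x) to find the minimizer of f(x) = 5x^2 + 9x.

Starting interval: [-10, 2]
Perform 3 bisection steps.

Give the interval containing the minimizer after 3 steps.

Finding critical point of f(x) = 5x^2 + 9x using bisection on f'(x) = 10x + 9.
f'(x) = 0 when x = -9/10.
Starting interval: [-10, 2]
Step 1: mid = -4, f'(mid) = -31, new interval = [-4, 2]
Step 2: mid = -1, f'(mid) = -1, new interval = [-1, 2]
Step 3: mid = 1/2, f'(mid) = 14, new interval = [-1, 1/2]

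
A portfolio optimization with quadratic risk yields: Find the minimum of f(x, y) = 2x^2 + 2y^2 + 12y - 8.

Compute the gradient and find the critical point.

f(x,y) = 2x^2 + 2y^2 + 12y - 8
df/dx = 4x + (0) = 0  =>  x = 0
df/dy = 4y + (12) = 0  =>  y = -3
f(0, -3) = 2*(0)^2 + 2*(-3)^2 + 12*(-3) + -8 = -26
Hessian is diagonal with entries 4, 4 > 0, so this is a minimum.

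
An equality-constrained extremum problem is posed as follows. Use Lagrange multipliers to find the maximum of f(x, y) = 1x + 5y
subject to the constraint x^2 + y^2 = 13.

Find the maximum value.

Set up Lagrange conditions: grad f = lambda * grad g
  1 = 2*lambda*x
  5 = 2*lambda*y
From these: x/y = 1/5, so x = 1t, y = 5t for some t.
Substitute into constraint: (1t)^2 + (5t)^2 = 13
  t^2 * 26 = 13
  t = sqrt(13/26)
Maximum = 1*x + 5*y = (1^2 + 5^2)*t = 26 * sqrt(13/26) = sqrt(338)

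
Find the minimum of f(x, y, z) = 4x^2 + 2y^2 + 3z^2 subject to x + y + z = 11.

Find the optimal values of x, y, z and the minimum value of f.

Using Lagrange multipliers on f = 4x^2 + 2y^2 + 3z^2 with constraint x + y + z = 11:
Conditions: 2*4*x = lambda, 2*2*y = lambda, 2*3*z = lambda
So x = lambda/8, y = lambda/4, z = lambda/6
Substituting into constraint: lambda * (13/24) = 11
lambda = 264/13
x = 33/13, y = 66/13, z = 44/13
Minimum value = 1452/13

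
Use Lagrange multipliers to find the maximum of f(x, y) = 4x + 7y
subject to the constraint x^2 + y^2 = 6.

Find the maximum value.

Set up Lagrange conditions: grad f = lambda * grad g
  4 = 2*lambda*x
  7 = 2*lambda*y
From these: x/y = 4/7, so x = 4t, y = 7t for some t.
Substitute into constraint: (4t)^2 + (7t)^2 = 6
  t^2 * 65 = 6
  t = sqrt(6/65)
Maximum = 4*x + 7*y = (4^2 + 7^2)*t = 65 * sqrt(6/65) = sqrt(390)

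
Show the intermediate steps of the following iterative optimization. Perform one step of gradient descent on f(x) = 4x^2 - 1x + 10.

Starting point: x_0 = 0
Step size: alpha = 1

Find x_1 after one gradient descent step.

f(x) = 4x^2 - 1x + 10
f'(x) = 8x - 1
f'(0) = 8*0 + (-1) = -1
x_1 = x_0 - alpha * f'(x_0) = 0 - 1 * -1 = 1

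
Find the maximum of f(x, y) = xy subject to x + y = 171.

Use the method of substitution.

Substitute y = 171 - x into f(x,y) = xy:
g(x) = x(171 - x) = 171x - x^2
g'(x) = 171 - 2x = 0  =>  x = 171/2
y = 171 - 171/2 = 171/2
Maximum value = (171/2) * (171/2) = 29241/4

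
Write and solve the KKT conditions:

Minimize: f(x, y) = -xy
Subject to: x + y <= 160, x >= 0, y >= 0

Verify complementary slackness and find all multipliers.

Problem: min -xy s.t. x + y <= 160 (multiplier lambda), x >= 0 (mu_x), y >= 0 (mu_y)
KKT stationarity: -y + lambda - mu_x = 0, -x + lambda - mu_y = 0, with lambda, mu_x, mu_y >= 0
Complementary slackness: lambda*(x + y - 160) = 0, mu_x*x = 0, mu_y*y = 0
If lambda = 0: y = -mu_x <= 0 and x = -mu_y <= 0 force x = y = 0 with f = 0; but x = y = 80 is feasible with f = -6400 < 0, so this is not the minimum. Hence lambda > 0 and x + y = 160.
Try x > 0, y > 0 (so mu_x = mu_y = 0): y = lambda, x = lambda => x = y = lambda
x + y = 160 => 2*lambda = 160 => lambda = 80
x* = y* = 80 > 0, consistent with mu_x = mu_y = 0.
(Any feasible point with x = 0 or y = 0 has f = 0 > -6400, so the minimum is not on those boundaries.)
min(-xy) = -6400 (i.e. max xy = 6400)
Multipliers: lambda = 80, mu_x = 0, mu_y = 0
Complementary slackness: lambda*(x + y - 160) = 80*(80 + 80 - 160) = 0, mu_x*x = 0*80 = 0, mu_y*y = 0*80 = 0. Satisfied.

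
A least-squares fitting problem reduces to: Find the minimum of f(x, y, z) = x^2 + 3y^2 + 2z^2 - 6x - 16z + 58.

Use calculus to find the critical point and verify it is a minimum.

f(x,y,z) = x^2 + 3y^2 + 2z^2 - 6x - 16z + 58
df/dx = 2x + (-6) = 0 => x = 3
df/dy = 6y + (0) = 0 => y = 0
df/dz = 4z + (-16) = 0 => z = 4
f(3,0,4) = 1*(3)^2 + 3*(0)^2 + 2*(4)^2 + -6*(3) + -16*(4) + 58 = 17
Hessian is diagonal with entries 2, 6, 4 > 0, confirmed minimum.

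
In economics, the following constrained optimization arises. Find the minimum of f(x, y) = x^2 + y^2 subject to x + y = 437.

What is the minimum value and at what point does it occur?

Substitute y = 437 - x into f(x,y) = x^2 + y^2:
g(x) = x^2 + (437 - x)^2 = 2x^2 - 874x + 190969
g'(x) = 4x - 874 = 0  =>  x = 437/2
y = 437 - 437/2 = 437/2
Minimum value = (437/2)^2 + (437/2)^2 = 190969/2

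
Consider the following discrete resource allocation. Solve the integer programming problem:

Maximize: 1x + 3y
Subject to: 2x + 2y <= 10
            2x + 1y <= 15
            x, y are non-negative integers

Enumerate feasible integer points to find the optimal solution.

Constraint 1: 2x + 2y <= 10
Constraint 2: 2x + 1y <= 15
Feasible x range (need y >= 0): 0 <= x <= min(10/2, 15/2) => x in {0, ..., 5}.
Enumerate feasible integer points row by row (the coefficient of y is 3 > 0, so for each x the largest feasible y gives the best value):
  x = 0: y <= min((10 - 2*0)/2, (15 - 2*0)/1) => y in {0, ..., 5}; best 1*0 + 3*5 = 15
  x = 1: y <= min((10 - 2*1)/2, (15 - 2*1)/1) => y in {0, ..., 4}; best 1*1 + 3*4 = 13
  x = 2: y <= min((10 - 2*2)/2, (15 - 2*2)/1) => y in {0, ..., 3}; best 1*2 + 3*3 = 11
  x = 3: y <= min((10 - 2*3)/2, (15 - 2*3)/1) => y in {0, ..., 2}; best 1*3 + 3*2 = 9
  x = 4: y <= min((10 - 2*4)/2, (15 - 2*4)/1) => y in {0, ..., 1}; best 1*4 + 3*1 = 7
  x = 5: y <= min((10 - 2*5)/2, (15 - 2*5)/1) => y in {0}; best 1*5 + 3*0 = 5
The maximum 1x + 3y = 15 is achieved at x = 0, y = 5.
Check: 2*0 + 2*5 = 10 <= 10 and 2*0 + 1*5 = 5 <= 15.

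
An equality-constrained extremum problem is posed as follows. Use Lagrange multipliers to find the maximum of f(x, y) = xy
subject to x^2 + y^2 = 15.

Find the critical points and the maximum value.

Lagrange conditions: y = 2*lambda*x and x = 2*lambda*y
If x = 0 then y = 0, violating the constraint, so x, y != 0.
Dividing: y/x = x/y => x^2 = y^2 => y = x or y = -x
Constraint: 2x^2 = 15 => x^2 = 15/2 => x = +/-sqrt(15/2)
Critical points: (sqrt(15/2), sqrt(15/2)), (-sqrt(15/2), -sqrt(15/2)), (sqrt(15/2), -sqrt(15/2)), (-sqrt(15/2), sqrt(15/2))
  y = x:  xy = x^2 = 15/2  at (sqrt(15/2), sqrt(15/2)) and (-sqrt(15/2), -sqrt(15/2))
  y = -x: xy = -x^2 = -15/2 at (sqrt(15/2), -sqrt(15/2)) and (-sqrt(15/2), sqrt(15/2))
Maximum xy = 15/2 at (sqrt(15/2), sqrt(15/2)) and (-sqrt(15/2), -sqrt(15/2))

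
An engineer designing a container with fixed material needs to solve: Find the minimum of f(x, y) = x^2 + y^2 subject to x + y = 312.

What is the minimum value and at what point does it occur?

Substitute y = 312 - x into f(x,y) = x^2 + y^2:
g(x) = x^2 + (312 - x)^2 = 2x^2 - 624x + 97344
g'(x) = 4x - 624 = 0  =>  x = 156
y = 312 - 156 = 156
Minimum value = 156^2 + 156^2 = 48672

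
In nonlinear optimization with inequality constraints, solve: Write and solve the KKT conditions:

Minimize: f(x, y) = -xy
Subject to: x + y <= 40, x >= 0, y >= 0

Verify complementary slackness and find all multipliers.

Problem: min -xy s.t. x + y <= 40 (multiplier lambda), x >= 0 (mu_x), y >= 0 (mu_y)
KKT stationarity: -y + lambda - mu_x = 0, -x + lambda - mu_y = 0, with lambda, mu_x, mu_y >= 0
Complementary slackness: lambda*(x + y - 40) = 0, mu_x*x = 0, mu_y*y = 0
If lambda = 0: y = -mu_x <= 0 and x = -mu_y <= 0 force x = y = 0 with f = 0; but x = y = 20 is feasible with f = -400 < 0, so this is not the minimum. Hence lambda > 0 and x + y = 40.
Try x > 0, y > 0 (so mu_x = mu_y = 0): y = lambda, x = lambda => x = y = lambda
x + y = 40 => 2*lambda = 40 => lambda = 20
x* = y* = 20 > 0, consistent with mu_x = mu_y = 0.
(Any feasible point with x = 0 or y = 0 has f = 0 > -400, so the minimum is not on those boundaries.)
min(-xy) = -400 (i.e. max xy = 400)
Multipliers: lambda = 20, mu_x = 0, mu_y = 0
Complementary slackness: lambda*(x + y - 40) = 20*(20 + 20 - 40) = 0, mu_x*x = 0*20 = 0, mu_y*y = 0*20 = 0. Satisfied.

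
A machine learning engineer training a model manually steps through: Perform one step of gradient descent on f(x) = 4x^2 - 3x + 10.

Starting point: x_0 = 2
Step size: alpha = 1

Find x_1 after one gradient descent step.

f(x) = 4x^2 - 3x + 10
f'(x) = 8x - 3
f'(2) = 8*2 + (-3) = 13
x_1 = x_0 - alpha * f'(x_0) = 2 - 1 * 13 = -11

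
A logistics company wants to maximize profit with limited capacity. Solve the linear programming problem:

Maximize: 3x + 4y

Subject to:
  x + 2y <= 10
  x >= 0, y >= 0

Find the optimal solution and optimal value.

The feasible region has vertices at [(0, 0), (10, 0), (0, 5)].
Checking objective 3x + 4y at each vertex:
  (0, 0): 3*0 + 4*0 = 0
  (10, 0): 3*10 + 4*0 = 30
  (0, 5): 3*0 + 4*5 = 20
Maximum is 30 at (10, 0).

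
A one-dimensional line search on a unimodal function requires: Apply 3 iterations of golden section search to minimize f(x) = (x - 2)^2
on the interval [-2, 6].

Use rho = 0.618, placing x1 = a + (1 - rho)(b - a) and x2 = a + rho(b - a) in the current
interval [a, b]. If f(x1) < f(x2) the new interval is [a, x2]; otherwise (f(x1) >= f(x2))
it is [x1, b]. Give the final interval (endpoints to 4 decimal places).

Golden section search for min of f(x) = (x - 2)^2 on [-2, 6].
Each step: x1 = a + (1 - rho)(b - a), x2 = a + rho(b - a); if f(x1) < f(x2) keep [a, x2], otherwise keep [x1, b].
Step 1: [-2.0000, 6.0000], x1=1.0560 (f=0.8911), x2=2.9440 (f=0.8911); f(x1) = f(x2) (tie, not '<') => keep [1.0560, 6.0000]
Step 2: [1.0560, 6.0000], x1=2.9446 (f=0.8923), x2=4.1114 (f=4.4580); f(x1) < f(x2) => keep [1.0560, 4.1114]
Step 3: [1.0560, 4.1114], x1=2.2232 (f=0.0498), x2=2.9442 (f=0.8916); f(x1) < f(x2) => keep [1.0560, 2.9442]
Final interval: [1.0560, 2.9442]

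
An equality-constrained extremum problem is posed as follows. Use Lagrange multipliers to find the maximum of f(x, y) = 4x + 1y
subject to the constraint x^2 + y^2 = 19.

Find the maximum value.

Set up Lagrange conditions: grad f = lambda * grad g
  4 = 2*lambda*x
  1 = 2*lambda*y
From these: x/y = 4/1, so x = 4t, y = 1t for some t.
Substitute into constraint: (4t)^2 + (1t)^2 = 19
  t^2 * 17 = 19
  t = sqrt(19/17)
Maximum = 4*x + 1*y = (4^2 + 1^2)*t = 17 * sqrt(19/17) = sqrt(323)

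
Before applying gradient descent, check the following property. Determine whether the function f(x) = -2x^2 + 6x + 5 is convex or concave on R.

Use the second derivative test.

f(x) = -2x^2 + 6x + 5
f'(x) = -4x + 6
f''(x) = -4
Since f''(x) = -4 < 0 for all x, f is concave on R.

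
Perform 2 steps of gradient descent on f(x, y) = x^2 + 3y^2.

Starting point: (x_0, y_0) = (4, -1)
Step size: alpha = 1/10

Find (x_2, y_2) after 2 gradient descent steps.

f(x,y) = x^2 + 3y^2
grad_x = 2x + 0y, grad_y = 6y + 0x
Step 1: grad = (8, -6), (16/5, -2/5)
Step 2: grad = (32/5, -12/5), (64/25, -4/25)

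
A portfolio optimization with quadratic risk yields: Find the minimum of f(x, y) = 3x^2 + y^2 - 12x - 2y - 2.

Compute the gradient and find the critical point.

f(x,y) = 3x^2 + y^2 - 12x - 2y - 2
df/dx = 6x + (-12) = 0  =>  x = 2
df/dy = 2y + (-2) = 0  =>  y = 1
f(2, 1) = 3*(2)^2 + 1*(1)^2 + -12*(2) + -2*(1) + -2 = -15
Hessian is diagonal with entries 6, 2 > 0, so this is a minimum.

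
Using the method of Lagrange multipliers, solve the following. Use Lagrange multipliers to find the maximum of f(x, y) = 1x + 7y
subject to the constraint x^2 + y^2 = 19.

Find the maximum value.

Set up Lagrange conditions: grad f = lambda * grad g
  1 = 2*lambda*x
  7 = 2*lambda*y
From these: x/y = 1/7, so x = 1t, y = 7t for some t.
Substitute into constraint: (1t)^2 + (7t)^2 = 19
  t^2 * 50 = 19
  t = sqrt(19/50)
Maximum = 1*x + 7*y = (1^2 + 7^2)*t = 50 * sqrt(19/50) = sqrt(950)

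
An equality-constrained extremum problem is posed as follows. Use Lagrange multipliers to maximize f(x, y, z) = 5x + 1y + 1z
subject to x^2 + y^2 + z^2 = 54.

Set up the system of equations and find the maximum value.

Lagrange conditions: 5 = 2*lambda*x, 1 = 2*lambda*y, 1 = 2*lambda*z
So x:5 = y:1 = z:1, i.e. x = 5t, y = 1t, z = 1t
Constraint: t^2*(5^2 + 1^2 + 1^2) = 54
  t^2 * 27 = 54  =>  t = sqrt(2)
Maximum = 5*5t + 1*1t + 1*1t = 27*sqrt(2) = sqrt(1458)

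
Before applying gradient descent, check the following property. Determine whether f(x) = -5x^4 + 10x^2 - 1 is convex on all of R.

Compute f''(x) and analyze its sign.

f(x) = -5x^4 + 10x^2 - 1
f'(x) = -20x^3 + 20x
f''(x) = -60x^2 + 20
f''(x) = -60x^2 + 20 -> -inf as |x| -> inf
Therefore, f is not globally convex on R.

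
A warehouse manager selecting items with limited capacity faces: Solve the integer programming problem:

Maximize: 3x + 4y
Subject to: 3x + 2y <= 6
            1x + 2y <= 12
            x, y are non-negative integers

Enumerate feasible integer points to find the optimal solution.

Constraint 1: 3x + 2y <= 6
Constraint 2: 1x + 2y <= 12
Feasible x range (need y >= 0): 0 <= x <= min(6/3, 12/1) => x in {0, ..., 2}.
Enumerate feasible integer points row by row (the coefficient of y is 4 > 0, so for each x the largest feasible y gives the best value):
  x = 0: y <= min((6 - 3*0)/2, (12 - 1*0)/2) => y in {0, ..., 3}; best 3*0 + 4*3 = 12
  x = 1: y <= min((6 - 3*1)/2, (12 - 1*1)/2) => y in {0, ..., 1}; best 3*1 + 4*1 = 7
  x = 2: y <= min((6 - 3*2)/2, (12 - 1*2)/2) => y in {0}; best 3*2 + 4*0 = 6
The maximum 3x + 4y = 12 is achieved at x = 0, y = 3.
Check: 3*0 + 2*3 = 6 <= 6 and 1*0 + 2*3 = 6 <= 12.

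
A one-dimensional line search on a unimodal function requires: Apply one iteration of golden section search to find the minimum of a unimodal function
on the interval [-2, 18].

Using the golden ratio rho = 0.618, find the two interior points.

Golden section search on [-2, 18].
Golden ratio rho = 0.618 (approx).
Interior points:
  x_1 = -2 + (1-0.618)*20 = 5.6400
  x_2 = -2 + 0.618*20 = 10.3600
Compare f(x_1) and f(x_2) to determine which subinterval to keep.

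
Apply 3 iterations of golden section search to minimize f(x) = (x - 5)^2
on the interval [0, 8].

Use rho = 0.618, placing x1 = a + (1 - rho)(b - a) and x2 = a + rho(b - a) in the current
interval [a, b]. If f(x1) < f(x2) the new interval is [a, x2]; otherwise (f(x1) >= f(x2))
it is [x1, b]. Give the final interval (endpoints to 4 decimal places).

Golden section search for min of f(x) = (x - 5)^2 on [0, 8].
Each step: x1 = a + (1 - rho)(b - a), x2 = a + rho(b - a); if f(x1) < f(x2) keep [a, x2], otherwise keep [x1, b].
Step 1: [0.0000, 8.0000], x1=3.0560 (f=3.7791), x2=4.9440 (f=0.0031); f(x1) > f(x2) => keep [3.0560, 8.0000]
Step 2: [3.0560, 8.0000], x1=4.9446 (f=0.0031), x2=6.1114 (f=1.2352); f(x1) < f(x2) => keep [3.0560, 6.1114]
Step 3: [3.0560, 6.1114], x1=4.2232 (f=0.6035), x2=4.9442 (f=0.0031); f(x1) > f(x2) => keep [4.2232, 6.1114]
Final interval: [4.2232, 6.1114]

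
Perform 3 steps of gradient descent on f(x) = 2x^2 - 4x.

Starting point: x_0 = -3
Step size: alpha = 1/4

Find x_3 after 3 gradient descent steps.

f(x) = 2x^2 - 4x, f'(x) = 4x + (-4)
Step 1: f'(-3) = -16, x_1 = -3 - 1/4 * -16 = 1
Step 2: f'(1) = 0, x_2 = 1 - 1/4 * 0 = 1
Step 3: f'(1) = 0, x_3 = 1 - 1/4 * 0 = 1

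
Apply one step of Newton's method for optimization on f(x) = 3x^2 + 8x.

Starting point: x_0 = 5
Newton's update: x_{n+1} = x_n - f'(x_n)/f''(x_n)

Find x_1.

f(x) = 3x^2 + 8x
f'(x) = 6x + (8), f''(x) = 6
Newton step: x_1 = x_0 - f'(x_0)/f''(x_0)
f'(5) = 38
x_1 = 5 - 38/6 = -4/3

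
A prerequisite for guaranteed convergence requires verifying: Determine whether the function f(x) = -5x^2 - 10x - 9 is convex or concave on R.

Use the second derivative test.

f(x) = -5x^2 - 10x - 9
f'(x) = -10x - 10
f''(x) = -10
Since f''(x) = -10 < 0 for all x, f is concave on R.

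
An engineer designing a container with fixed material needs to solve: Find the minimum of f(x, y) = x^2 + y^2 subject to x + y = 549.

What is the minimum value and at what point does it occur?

Substitute y = 549 - x into f(x,y) = x^2 + y^2:
g(x) = x^2 + (549 - x)^2 = 2x^2 - 1098x + 301401
g'(x) = 4x - 1098 = 0  =>  x = 549/2
y = 549 - 549/2 = 549/2
Minimum value = (549/2)^2 + (549/2)^2 = 301401/2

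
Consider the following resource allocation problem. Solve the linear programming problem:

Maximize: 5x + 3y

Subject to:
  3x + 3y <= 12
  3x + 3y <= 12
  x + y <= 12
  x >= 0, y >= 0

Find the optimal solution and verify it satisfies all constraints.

Feasible vertices: (0, 0), (0, 4), (4, 0)
Objective 5x + 3y at each vertex:
  (0, 0): 0
  (0, 4): 12
  (4, 0): 20
Maximum is 20 at (4, 0).
Verify constraints at (x, y) = (4, 0):
  3*4 + 3*0 = 12 <= 12 (active)
  3*4 + 3*0 = 12 <= 12 (active)
  1*4 + 1*0 = 4 <= 12
  x = 4 >= 0, y = 0 >= 0. All constraints satisfied.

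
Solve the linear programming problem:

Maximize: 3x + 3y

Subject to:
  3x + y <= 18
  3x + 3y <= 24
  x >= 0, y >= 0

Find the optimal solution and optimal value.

Feasible vertices: (0, 0), (0, 8), (5, 3), (6, 0)
Objective 3x + 3y at each:
  (0, 0): 0
  (0, 8): 24
  (5, 3): 24
  (6, 0): 18
Maximum is 24 at (0, 8).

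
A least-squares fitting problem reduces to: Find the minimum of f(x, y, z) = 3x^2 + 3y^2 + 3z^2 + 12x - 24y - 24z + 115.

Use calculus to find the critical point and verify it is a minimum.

f(x,y,z) = 3x^2 + 3y^2 + 3z^2 + 12x - 24y - 24z + 115
df/dx = 6x + (12) = 0 => x = -2
df/dy = 6y + (-24) = 0 => y = 4
df/dz = 6z + (-24) = 0 => z = 4
f(-2,4,4) = 3*(-2)^2 + 3*(4)^2 + 3*(4)^2 + 12*(-2) + -24*(4) + -24*(4) + 115 = 7
Hessian is diagonal with entries 6, 6, 6 > 0, confirmed minimum.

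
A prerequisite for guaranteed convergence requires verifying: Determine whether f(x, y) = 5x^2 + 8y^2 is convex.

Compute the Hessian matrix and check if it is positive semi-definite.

f(x,y) = 5x^2 + 8y^2
Hessian H = [[10, 0], [0, 16]]
trace(H) = 26, det(H) = 160
Eigenvalues: (26 +/- sqrt(36)) / 2 = 16, 10
Since both eigenvalues > 0, f is convex.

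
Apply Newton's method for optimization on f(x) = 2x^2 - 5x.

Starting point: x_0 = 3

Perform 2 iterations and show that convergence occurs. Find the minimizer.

f(x) = 2x^2 - 5x, f'(x) = 4x + (-5), f''(x) = 4
Step 1: f'(3) = 7, x_1 = 3 - 7/4 = 5/4
Step 2: f'(5/4) = 0, x_2 = 5/4 (converged)
Newton's method converges in 1 step for quadratics.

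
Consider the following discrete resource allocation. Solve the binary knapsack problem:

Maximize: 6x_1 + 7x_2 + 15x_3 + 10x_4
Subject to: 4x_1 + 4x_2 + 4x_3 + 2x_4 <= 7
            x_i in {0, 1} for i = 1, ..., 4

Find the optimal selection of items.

Items: item 1 (v=6, w=4), item 2 (v=7, w=4), item 3 (v=15, w=4), item 4 (v=10, w=2)
Capacity: 7
Checking all 16 subsets (w = total weight, v = total value):
  {}: w = 0, v = 0
  {1}: w = 4, v = 6
  {2}: w = 4, v = 7
  {3}: w = 4, v = 15
  {4}: w = 2, v = 10
  {1, 2}: w = 8 > 7, infeasible
  {1, 3}: w = 8 > 7, infeasible
  {1, 4}: w = 6, v = 16
  {2, 3}: w = 8 > 7, infeasible
  {2, 4}: w = 6, v = 17
  {3, 4}: w = 6, v = 25
  {1, 2, 3}: w = 12 > 7, infeasible
  {1, 2, 4}: w = 10 > 7, infeasible
  {1, 3, 4}: w = 10 > 7, infeasible
  {2, 3, 4}: w = 10 > 7, infeasible
  {1, 2, 3, 4}: w = 14 > 7, infeasible
Best feasible subset: items [3, 4]
Total weight: 6 <= 7, total value: 25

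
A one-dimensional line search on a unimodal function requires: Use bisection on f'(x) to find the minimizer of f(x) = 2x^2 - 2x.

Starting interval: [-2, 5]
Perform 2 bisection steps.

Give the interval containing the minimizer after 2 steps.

Finding critical point of f(x) = 2x^2 - 2x using bisection on f'(x) = 4x + -2.
f'(x) = 0 when x = 1/2.
Starting interval: [-2, 5]
Step 1: mid = 3/2, f'(mid) = 4, new interval = [-2, 3/2]
Step 2: mid = -1/4, f'(mid) = -3, new interval = [-1/4, 3/2]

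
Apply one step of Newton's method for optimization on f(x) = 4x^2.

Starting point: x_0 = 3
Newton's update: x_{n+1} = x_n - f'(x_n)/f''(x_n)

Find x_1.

f(x) = 4x^2
f'(x) = 8x + (0), f''(x) = 8
Newton step: x_1 = x_0 - f'(x_0)/f''(x_0)
f'(3) = 24
x_1 = 3 - 24/8 = 0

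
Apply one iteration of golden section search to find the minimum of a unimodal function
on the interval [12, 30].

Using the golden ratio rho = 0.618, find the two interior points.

Golden section search on [12, 30].
Golden ratio rho = 0.618 (approx).
Interior points:
  x_1 = 12 + (1-0.618)*18 = 18.8760
  x_2 = 12 + 0.618*18 = 23.1240
Compare f(x_1) and f(x_2) to determine which subinterval to keep.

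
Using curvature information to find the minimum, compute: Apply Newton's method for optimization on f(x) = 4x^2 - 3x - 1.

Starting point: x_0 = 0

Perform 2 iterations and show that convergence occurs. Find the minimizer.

f(x) = 4x^2 - 3x - 1, f'(x) = 8x + (-3), f''(x) = 8
Step 1: f'(0) = -3, x_1 = 0 - -3/8 = 3/8
Step 2: f'(3/8) = 0, x_2 = 3/8 (converged)
Newton's method converges in 1 step for quadratics.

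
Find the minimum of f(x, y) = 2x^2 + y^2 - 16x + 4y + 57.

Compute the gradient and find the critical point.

f(x,y) = 2x^2 + y^2 - 16x + 4y + 57
df/dx = 4x + (-16) = 0  =>  x = 4
df/dy = 2y + (4) = 0  =>  y = -2
f(4, -2) = 2*(4)^2 + 1*(-2)^2 + -16*(4) + 4*(-2) + 57 = 21
Hessian is diagonal with entries 4, 2 > 0, so this is a minimum.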